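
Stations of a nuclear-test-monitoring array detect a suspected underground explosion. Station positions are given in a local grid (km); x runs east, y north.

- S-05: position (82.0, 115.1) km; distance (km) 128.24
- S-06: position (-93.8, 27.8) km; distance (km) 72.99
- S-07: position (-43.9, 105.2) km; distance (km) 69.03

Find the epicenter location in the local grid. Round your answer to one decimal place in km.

(-21.8, 39.8)

Circle about each station: (x − 82.0)² + (y − 115.1)² = 128.24²; (x + 93.8)² + (y − 27.8)² = 72.99²; (x + 43.9)² + (y − 105.2)² = 69.03².
Subtracting the S-05 equation from the S-06 and S-07 equations removes the quadratic terms:
-351.6 x − 174.6 y = 717.23
-251.8 x − 19.8 y = 4702.60
Solving the 2×2 system: x ≈ -21.8, y ≈ 39.8 km.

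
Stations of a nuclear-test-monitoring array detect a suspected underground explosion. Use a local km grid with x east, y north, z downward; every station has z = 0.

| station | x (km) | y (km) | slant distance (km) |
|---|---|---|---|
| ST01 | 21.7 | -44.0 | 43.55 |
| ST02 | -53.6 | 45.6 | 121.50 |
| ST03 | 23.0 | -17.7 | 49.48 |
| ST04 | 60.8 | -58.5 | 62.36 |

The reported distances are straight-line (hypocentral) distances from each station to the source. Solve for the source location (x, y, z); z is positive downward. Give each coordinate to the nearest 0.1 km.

Each station gives a sphere (x−x_i)² + (y−y_i)² + z² = d_i² (stations at z=0).
Subtracting the ST01 sphere from ST02 and ST03: z² cancels, leaving linear equations in x and y:
-150.6 x + 179.2 y = -10320.22
2.6 x + 52.6 y = -2116.27
Solving: x ≈ 19.506, y ≈ -41.197 km (keep extra digits for the depth step; rounded: 19.5, -41.2).
Then from the ST01 sphere: z² = 43.55² − (x − 21.7)² − (y + 44.0)² with x = 19.506, y = -41.197, so z ≈ 43.404 ≈ 43.4 km.
Check against ST04 (with the unrounded solution): distance 62.36 ≈ 62.36 km. ✓

(19.5, -41.2, 43.4)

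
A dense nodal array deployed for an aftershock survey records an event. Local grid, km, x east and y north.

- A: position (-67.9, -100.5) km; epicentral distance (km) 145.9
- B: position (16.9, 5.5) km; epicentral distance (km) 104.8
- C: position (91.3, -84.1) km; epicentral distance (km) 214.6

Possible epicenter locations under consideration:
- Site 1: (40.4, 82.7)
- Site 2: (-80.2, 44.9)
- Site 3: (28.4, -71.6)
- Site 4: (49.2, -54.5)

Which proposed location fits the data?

For each candidate, compare |candidate − station| to the reported distance:
Site 1: residuals A 66.9, B 24.1, C 40.2 → max 66.9 km
Site 2: residuals A 0.0, B 0.0, C 0.0 → max 0.0 km
Site 3: residuals A 45.4, B 26.8, C 150.5 → max 150.5 km
Site 4: residuals A 20.1, B 36.7, C 163.1 → max 163.1 km
Only Site 2 has all residuals ≈ 0.

Site 2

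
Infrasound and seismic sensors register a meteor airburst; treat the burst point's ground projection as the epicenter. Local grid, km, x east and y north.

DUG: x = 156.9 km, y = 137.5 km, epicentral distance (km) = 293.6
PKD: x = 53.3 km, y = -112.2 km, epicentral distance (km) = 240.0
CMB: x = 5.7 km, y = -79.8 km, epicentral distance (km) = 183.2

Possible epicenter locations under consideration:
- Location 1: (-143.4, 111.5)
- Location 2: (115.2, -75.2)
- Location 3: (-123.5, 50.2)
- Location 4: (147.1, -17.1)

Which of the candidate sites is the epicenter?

For each candidate, compare |candidate − station| to the reported distance:
Location 1: residuals DUG 7.8, PKD 57.9, CMB 59.3 → max 59.3 km
Location 2: residuals DUG 76.9, PKD 167.9, CMB 73.6 → max 167.9 km
Location 3: residuals DUG 0.1, PKD 0.1, CMB 0.1 → max 0.1 km
Location 4: residuals DUG 138.7, PKD 106.4, CMB 28.5 → max 138.7 km
Only Location 3 has all residuals ≈ 0.

Location 3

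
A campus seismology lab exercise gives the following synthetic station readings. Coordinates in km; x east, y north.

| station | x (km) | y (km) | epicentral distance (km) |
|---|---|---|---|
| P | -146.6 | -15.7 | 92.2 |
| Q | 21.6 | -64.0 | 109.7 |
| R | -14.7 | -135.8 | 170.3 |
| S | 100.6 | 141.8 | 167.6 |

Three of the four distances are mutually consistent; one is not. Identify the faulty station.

P

Solve using three stations at a time. Using Q, R, S (subtract circle equations pairwise → linear system) gives (x, y) ≈ (-27.4, 33.9).
Distances from that point to each station vs reported:
  P: calculated 129.1 vs reported 92.2 → residual 36.9 km
  Q: calculated 109.5 vs reported 109.7 → residual 0.2 km
  R: calculated 170.2 vs reported 170.3 → residual 0.1 km
  S: calculated 167.5 vs reported 167.6 → residual 0.1 km
Q, R, S are mutually consistent (residuals ≈ 0); P is off by 36.9 km.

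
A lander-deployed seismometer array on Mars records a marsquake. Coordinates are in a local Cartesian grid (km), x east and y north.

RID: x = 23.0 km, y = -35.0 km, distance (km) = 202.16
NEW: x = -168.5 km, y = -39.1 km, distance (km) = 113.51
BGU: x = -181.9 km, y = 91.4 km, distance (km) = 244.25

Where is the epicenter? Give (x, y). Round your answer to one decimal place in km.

Circle about each station: (x − 23.0)² + (y + 35.0)² = 202.16²; (x + 168.5)² + (y + 39.1)² = 113.51²; (x + 181.9)² + (y − 91.4)² = 244.25².
Subtracting pairs of circle equations eliminates x²+y² and gives linear equations (the radical axes):
-383.0 x − 8.2 y = 56151.21
-409.8 x + 252.8 y = 20898.17
Solving the 2×2 system: x ≈ -143.4, y ≈ -149.8 km.
Check against RID (with the unrounded x, y): √((x − 23.0)²+(y + 35.0)²) = 202.16 ≈ 202.16 km. ✓

(-143.4, -149.8)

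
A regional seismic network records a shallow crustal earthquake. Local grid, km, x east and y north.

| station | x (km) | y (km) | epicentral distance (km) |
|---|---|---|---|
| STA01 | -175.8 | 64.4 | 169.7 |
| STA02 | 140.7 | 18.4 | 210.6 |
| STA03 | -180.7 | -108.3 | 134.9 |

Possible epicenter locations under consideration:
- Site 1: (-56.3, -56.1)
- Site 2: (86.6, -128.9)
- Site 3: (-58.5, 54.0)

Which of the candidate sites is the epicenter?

For each candidate, compare |candidate − station| to the reported distance:
Site 1: residuals STA01 0.0, STA02 0.0, STA03 0.0 → max 0.0 km
Site 2: residuals STA01 156.2, STA02 53.7, STA03 133.2 → max 156.2 km
Site 3: residuals STA01 51.9, STA02 8.2, STA03 68.3 → max 68.3 km
Only Site 1 has all residuals ≈ 0.

Site 1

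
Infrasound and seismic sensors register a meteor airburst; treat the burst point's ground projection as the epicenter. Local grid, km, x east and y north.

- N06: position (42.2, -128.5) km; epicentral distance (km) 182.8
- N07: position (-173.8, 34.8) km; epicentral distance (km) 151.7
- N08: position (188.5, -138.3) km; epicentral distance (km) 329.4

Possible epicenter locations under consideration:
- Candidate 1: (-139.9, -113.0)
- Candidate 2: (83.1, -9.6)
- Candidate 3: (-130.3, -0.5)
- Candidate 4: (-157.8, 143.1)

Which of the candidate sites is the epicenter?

Candidate 1

For each candidate, compare |candidate − station| to the reported distance:
Candidate 1: residuals N06 0.0, N07 0.1, N08 0.0 → max 0.1 km
Candidate 2: residuals N06 57.1, N07 109.0, N08 163.0 → max 163.0 km
Candidate 3: residuals N06 32.0, N07 95.7, N08 17.9 → max 95.7 km
Candidate 4: residuals N06 154.5, N07 42.2, N08 116.8 → max 154.5 km
Only Candidate 1 has all residuals ≈ 0.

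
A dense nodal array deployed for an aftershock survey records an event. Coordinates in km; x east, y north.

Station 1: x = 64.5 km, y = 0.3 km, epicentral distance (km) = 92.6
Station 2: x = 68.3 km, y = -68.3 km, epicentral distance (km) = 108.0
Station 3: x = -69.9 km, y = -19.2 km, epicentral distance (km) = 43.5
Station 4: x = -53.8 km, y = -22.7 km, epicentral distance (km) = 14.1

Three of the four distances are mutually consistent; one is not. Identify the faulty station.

Station 4

Solve using three stations at a time. Using Station 1, Station 2, Station 3 (subtract circle equations pairwise → linear system) gives (x, y) ≈ (-26.5, -16.6).
Distances from that point to each station vs reported:
  Station 1: calculated 92.6 vs reported 92.6 → residual 0.0 km
  Station 2: calculated 108.0 vs reported 108.0 → residual 0.0 km
  Station 3: calculated 43.5 vs reported 43.5 → residual 0.0 km
  Station 4: calculated 27.9 vs reported 14.1 → residual 13.8 km
Station 1, Station 2, Station 3 are mutually consistent (residuals ≈ 0); Station 4 is off by 13.8 km.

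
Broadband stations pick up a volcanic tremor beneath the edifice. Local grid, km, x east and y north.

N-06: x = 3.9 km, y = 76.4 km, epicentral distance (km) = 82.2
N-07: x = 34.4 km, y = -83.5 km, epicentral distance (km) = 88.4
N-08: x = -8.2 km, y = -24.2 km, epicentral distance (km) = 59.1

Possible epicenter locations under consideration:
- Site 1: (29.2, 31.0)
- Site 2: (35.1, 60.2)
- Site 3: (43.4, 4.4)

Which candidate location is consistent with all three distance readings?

For each candidate, compare |candidate − station| to the reported distance:
Site 1: residuals N-06 30.2, N-07 26.2, N-08 7.6 → max 30.2 km
Site 2: residuals N-06 47.0, N-07 55.3, N-08 35.8 → max 55.3 km
Site 3: residuals N-06 0.1, N-07 0.0, N-08 0.1 → max 0.1 km
Only Site 3 has all residuals ≈ 0.

Site 3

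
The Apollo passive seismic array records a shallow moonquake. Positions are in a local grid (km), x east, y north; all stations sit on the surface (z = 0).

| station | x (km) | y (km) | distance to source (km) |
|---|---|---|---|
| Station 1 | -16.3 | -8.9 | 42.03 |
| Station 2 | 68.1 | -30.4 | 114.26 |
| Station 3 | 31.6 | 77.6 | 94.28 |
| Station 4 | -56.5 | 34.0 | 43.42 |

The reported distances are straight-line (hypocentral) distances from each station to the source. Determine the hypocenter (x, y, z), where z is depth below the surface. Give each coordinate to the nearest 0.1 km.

x ≈ -32.1 km, y ≈ 15.2 km, depth ≈ 30.6 km

Each station gives a sphere (x−x_i)² + (y−y_i)² + z² = d_i² (stations at z=0).
Subtracting the Station 1 sphere from Station 2 and Station 3: z² cancels, leaving linear equations in x and y:
168.8 x − 43.0 y = -6071.96
95.8 x + 173.0 y = -446.78
Solving: x ≈ -32.101, y ≈ 15.194 km (keep extra digits for the depth step; rounded: -32.1, 15.2).
Then from the Station 1 sphere: z² = 42.03² − (x + 16.3)² − (y + 8.9)² with x = -32.101, y = 15.194, so z ≈ 30.599 ≈ 30.6 km.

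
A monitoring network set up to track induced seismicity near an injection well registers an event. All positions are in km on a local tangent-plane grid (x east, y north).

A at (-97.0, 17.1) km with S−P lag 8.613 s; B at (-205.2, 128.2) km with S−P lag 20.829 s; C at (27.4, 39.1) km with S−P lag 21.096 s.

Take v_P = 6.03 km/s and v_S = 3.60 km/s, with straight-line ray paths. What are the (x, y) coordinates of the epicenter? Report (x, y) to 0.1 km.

Distance from S−P lag: d = Δt · v_P v_S / (v_P − v_S) = Δt · (6.03·3.60)/(6.03−3.60) ≈ 8.9333·Δt.
So d_A = 76.94, d_B = 186.07, d_C = 188.46 km.
Circle about each station: (x + 97.0)² + (y − 17.1)² = 76.94²; (x + 205.2)² + (y − 128.2)² = 186.07²; (x − 27.4)² + (y − 39.1)² = 188.46².
Subtracting pairs of circle equations eliminates x²+y² and gives linear equations (the radical axes):
-216.4 x + 222.2 y = 20138.59
248.8 x + 44.0 y = -37019.25
Solving the 2×2 system: x ≈ -140.6, y ≈ -46.3 km.
Check against A (with the unrounded x, y): √((x + 97.0)²+(y − 17.1)²) = 76.95 ≈ 76.94 km. ✓

(-140.6, -46.3)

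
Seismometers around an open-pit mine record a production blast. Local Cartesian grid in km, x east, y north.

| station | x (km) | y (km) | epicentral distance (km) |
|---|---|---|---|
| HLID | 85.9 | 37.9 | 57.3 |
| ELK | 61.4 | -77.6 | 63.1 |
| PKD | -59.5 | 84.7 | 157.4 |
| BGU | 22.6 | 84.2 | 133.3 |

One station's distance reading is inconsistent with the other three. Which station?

Solve using three stations at a time. Using HLID, ELK, PKD (subtract circle equations pairwise → linear system) gives (x, y) ≈ (62.7, -14.5).
Distances from that point to each station vs reported:
  HLID: calculated 57.3 vs reported 57.3 → residual 0.0 km
  ELK: calculated 63.1 vs reported 63.1 → residual 0.0 km
  PKD: calculated 157.4 vs reported 157.4 → residual 0.0 km
  BGU: calculated 106.5 vs reported 133.3 → residual 26.8 km
HLID, ELK, PKD are mutually consistent (residuals ≈ 0); BGU is off by 26.8 km.

BGU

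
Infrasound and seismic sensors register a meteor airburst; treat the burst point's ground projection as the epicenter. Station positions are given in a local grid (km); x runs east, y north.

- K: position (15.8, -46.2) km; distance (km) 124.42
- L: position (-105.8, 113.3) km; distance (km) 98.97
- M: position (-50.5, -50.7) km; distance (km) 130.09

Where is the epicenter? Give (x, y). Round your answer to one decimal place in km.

Circle about each station: (x − 15.8)² + (y + 46.2)² = 124.42²; (x + 105.8)² + (y − 113.3)² = 98.97²; (x + 50.5)² + (y + 50.7)² = 130.09².
Subtracting the K equation from the L and M equations removes the quadratic terms:
-243.2 x + 319.0 y = 27331.73
-132.6 x − 9.0 y = 1293.59
Solving the 2×2 system: x ≈ -14.8, y ≈ 74.4 km.

(-14.8, 74.4)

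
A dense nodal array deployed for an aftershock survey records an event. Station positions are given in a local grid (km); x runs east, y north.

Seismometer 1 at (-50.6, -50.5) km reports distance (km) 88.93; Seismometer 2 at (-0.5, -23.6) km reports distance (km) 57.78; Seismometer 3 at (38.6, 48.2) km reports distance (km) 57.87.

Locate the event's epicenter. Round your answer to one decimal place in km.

Circle about each station: (x + 50.6)² + (y + 50.5)² = 88.93²; (x + 0.5)² + (y + 23.6)² = 57.78²; (x − 38.6)² + (y − 48.2)² = 57.87².
Subtracting the Seismometer 1 equation from the Seismometer 2 and Seismometer 3 equations removes the quadratic terms:
100.2 x + 53.8 y = 16.62
178.4 x + 197.4 y = 3262.20
Solving the 2×2 system: x ≈ -16.9, y ≈ 31.8 km.

-16.9 km east, 31.8 km north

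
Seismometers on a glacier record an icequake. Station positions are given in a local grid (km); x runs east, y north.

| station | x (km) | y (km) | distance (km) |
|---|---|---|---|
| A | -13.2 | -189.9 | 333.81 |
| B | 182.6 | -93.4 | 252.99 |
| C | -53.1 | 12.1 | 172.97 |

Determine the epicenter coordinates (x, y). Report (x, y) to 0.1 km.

(70.3, 133.3)

Circle about each station: (x + 13.2)² + (y + 189.9)² = 333.81²; (x − 182.6)² + (y + 93.4)² = 252.99²; (x + 53.1)² + (y − 12.1)² = 172.97².
Subtracting pairs of circle equations eliminates x²+y² and gives linear equations (the radical axes):
391.6 x + 193.0 y = 53255.25
-79.8 x + 404.0 y = 48240.27
Solving the 2×2 system: x ≈ 70.3, y ≈ 133.3 km.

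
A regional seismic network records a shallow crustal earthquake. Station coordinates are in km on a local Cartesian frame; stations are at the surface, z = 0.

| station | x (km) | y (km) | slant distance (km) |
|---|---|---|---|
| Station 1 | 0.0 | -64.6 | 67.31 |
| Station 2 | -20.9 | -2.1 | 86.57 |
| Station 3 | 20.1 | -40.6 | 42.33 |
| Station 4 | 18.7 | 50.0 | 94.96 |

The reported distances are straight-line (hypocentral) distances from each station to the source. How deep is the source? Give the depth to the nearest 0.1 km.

depth ≈ 20.4 km

Each station gives a sphere (x−x_i)² + (y−y_i)² + z² = d_i² (stations at z=0).
Subtracting the Station 1 sphere from Station 2 and Station 3: z² cancels, leaving linear equations in x and y:
-41.8 x + 125.0 y = -6695.67
40.2 x + 48.0 y = 618.02
Solving: x ≈ 56.695, y ≈ -34.607 km (keep extra digits for the depth step; rounded: 56.7, -34.6).
Then from the Station 1 sphere: z² = 67.31² − x² − (y + 64.6)² with x = 56.695, y = -34.607, so z ≈ 20.414 ≈ 20.4 km.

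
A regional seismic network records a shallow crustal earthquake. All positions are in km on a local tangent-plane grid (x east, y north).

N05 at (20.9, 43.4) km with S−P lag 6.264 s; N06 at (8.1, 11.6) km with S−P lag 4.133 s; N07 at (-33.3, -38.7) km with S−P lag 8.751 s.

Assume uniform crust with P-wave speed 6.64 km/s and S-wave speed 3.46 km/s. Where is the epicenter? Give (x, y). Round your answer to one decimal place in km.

Distance from S−P lag: d = Δt · v_P v_S / (v_P − v_S) = Δt · (6.64·3.46)/(6.64−3.46) ≈ 7.2247·Δt.
So d_N05 = 45.26, d_N06 = 29.86, d_N07 = 63.22 km.
Circle about each station: (x − 20.9)² + (y − 43.4)² = 45.26²; (x − 8.1)² + (y − 11.6)² = 29.86²; (x + 33.3)² + (y + 38.7)² = 63.22².
Subtracting the N05 equation from the N06 and N07 equations removes the quadratic terms:
-25.6 x − 63.6 y = -963.35
-108.4 x − 164.2 y = -1662.09
Solving the 2×2 system: x ≈ -19.5, y ≈ 23.0 km.
Check against N05 (with the unrounded x, y): √((x − 20.9)²+(y − 43.4)²) = 45.26 ≈ 45.26 km. ✓

(-19.5, 23.0)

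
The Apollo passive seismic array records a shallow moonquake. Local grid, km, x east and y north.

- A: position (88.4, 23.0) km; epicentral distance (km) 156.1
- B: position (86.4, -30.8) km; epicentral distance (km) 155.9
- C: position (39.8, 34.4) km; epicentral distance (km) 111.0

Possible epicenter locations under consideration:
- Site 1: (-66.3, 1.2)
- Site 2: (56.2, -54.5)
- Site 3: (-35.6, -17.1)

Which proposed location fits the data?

For each candidate, compare |candidate − station| to the reported distance:
Site 1: residuals A 0.1, B 0.1, C 0.2 → max 0.2 km
Site 2: residuals A 72.2, B 117.5, C 20.6 → max 117.5 km
Site 3: residuals A 25.8, B 33.1, C 19.7 → max 33.1 km
Only Site 1 has all residuals ≈ 0.

Site 1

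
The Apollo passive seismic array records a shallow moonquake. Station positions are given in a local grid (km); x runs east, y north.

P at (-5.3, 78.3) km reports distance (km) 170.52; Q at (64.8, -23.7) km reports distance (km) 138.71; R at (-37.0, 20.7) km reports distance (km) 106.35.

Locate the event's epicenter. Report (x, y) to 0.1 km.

Circle about each station: (x + 5.3)² + (y − 78.3)² = 170.52²; (x − 64.8)² + (y + 23.7)² = 138.71²; (x + 37.0)² + (y − 20.7)² = 106.35².
Subtracting pairs of circle equations eliminates x²+y² and gives linear equations (the radical axes):
140.2 x − 204.0 y = 8438.36
-63.4 x − 115.2 y = 13405.26
Solving the 2×2 system: x ≈ -60.6, y ≈ -83.0 km.

(-60.6, -83.0)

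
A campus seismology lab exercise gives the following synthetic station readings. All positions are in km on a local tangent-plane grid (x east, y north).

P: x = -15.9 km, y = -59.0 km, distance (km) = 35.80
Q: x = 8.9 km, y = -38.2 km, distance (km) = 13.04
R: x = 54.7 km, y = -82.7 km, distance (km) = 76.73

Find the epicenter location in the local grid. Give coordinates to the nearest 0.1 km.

Circle about each station: (x + 15.9)² + (y + 59.0)² = 35.80²; (x − 8.9)² + (y + 38.2)² = 13.04²; (x − 54.7)² + (y + 82.7)² = 76.73².
Subtracting pairs of circle equations eliminates x²+y² and gives linear equations (the radical axes):
49.6 x + 41.6 y = -1083.76
141.2 x − 47.4 y = 1491.72
Solving the 2×2 system: x ≈ 1.3, y ≈ -27.6 km.

1.3 km east, -27.6 km north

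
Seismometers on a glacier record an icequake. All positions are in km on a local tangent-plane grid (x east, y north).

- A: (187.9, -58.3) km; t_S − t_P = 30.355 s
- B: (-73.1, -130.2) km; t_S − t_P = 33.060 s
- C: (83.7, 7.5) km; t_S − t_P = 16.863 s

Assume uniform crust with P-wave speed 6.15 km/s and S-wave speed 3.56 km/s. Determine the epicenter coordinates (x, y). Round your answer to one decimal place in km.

(18.0, 134.0)

Distance from S−P lag: d = Δt · v_P v_S / (v_P − v_S) = Δt · (6.15·3.56)/(6.15−3.56) ≈ 8.4533·Δt.
So d_A = 256.60, d_B = 279.47, d_C = 142.55 km.
Circle about each station: (x − 187.9)² + (y + 58.3)² = 256.60²; (x + 73.1)² + (y + 130.2)² = 279.47²; (x − 83.7)² + (y − 7.5)² = 142.55².
Subtracting pairs of circle equations eliminates x²+y² and gives linear equations (the radical axes):
-522.0 x − 143.8 y = -28669.57
-208.4 x + 131.6 y = 13879.70
Solving the 2×2 system: x ≈ 18.0, y ≈ 134.0 km.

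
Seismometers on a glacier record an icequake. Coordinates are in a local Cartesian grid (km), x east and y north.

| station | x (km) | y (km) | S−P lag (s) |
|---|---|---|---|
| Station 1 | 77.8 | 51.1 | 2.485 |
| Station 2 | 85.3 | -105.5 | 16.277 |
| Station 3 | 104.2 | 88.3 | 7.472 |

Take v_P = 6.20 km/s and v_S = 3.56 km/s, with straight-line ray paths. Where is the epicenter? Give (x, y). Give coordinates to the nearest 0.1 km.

Distance from S−P lag: d = Δt · v_P v_S / (v_P − v_S) = Δt · (6.20·3.56)/(6.20−3.56) ≈ 8.3606·Δt.
So d_Station 1 = 20.78, d_Station 2 = 136.09, d_Station 3 = 62.47 km.
Circle about each station: (x − 77.8)² + (y − 51.1)² = 20.78²; (x − 85.3)² + (y + 105.5)² = 136.09²; (x − 104.2)² + (y − 88.3)² = 62.47².
Subtracting the Station 1 equation from the Station 2 and Station 3 equations removes the quadratic terms:
15.0 x − 313.2 y = -8346.39
52.8 x + 74.4 y = 6519.79
Solving the 2×2 system: x ≈ 80.5, y ≈ 30.5 km.

x ≈ 80.5 km, y ≈ 30.5 km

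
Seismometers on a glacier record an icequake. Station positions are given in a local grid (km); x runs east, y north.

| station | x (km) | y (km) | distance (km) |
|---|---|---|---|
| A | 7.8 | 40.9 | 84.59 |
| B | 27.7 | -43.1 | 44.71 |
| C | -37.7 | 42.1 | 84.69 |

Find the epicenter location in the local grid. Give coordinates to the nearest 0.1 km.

Circle about each station: (x − 7.8)² + (y − 40.9)² = 84.59²; (x − 27.7)² + (y + 43.1)² = 44.71²; (x + 37.7)² + (y − 42.1)² = 84.69².
Subtracting pairs of circle equations eliminates x²+y² and gives linear equations (the radical axes):
39.8 x − 168.0 y = 6047.73
-91.0 x + 2.4 y = 1443.12
Solving the 2×2 system: x ≈ -16.9, y ≈ -40.0 km.

-16.9 km east, -40.0 km north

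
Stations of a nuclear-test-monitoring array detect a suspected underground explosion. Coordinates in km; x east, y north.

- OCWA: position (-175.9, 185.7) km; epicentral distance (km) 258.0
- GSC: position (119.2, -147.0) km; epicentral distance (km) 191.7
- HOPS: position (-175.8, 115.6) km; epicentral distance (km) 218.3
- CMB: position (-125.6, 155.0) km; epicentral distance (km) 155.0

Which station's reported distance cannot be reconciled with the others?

CMB

Solve using three stations at a time. Using OCWA, GSC, HOPS (subtract circle equations pairwise → linear system) gives (x, y) ≈ (18.5, 16.1).
Distances from that point to each station vs reported:
  OCWA: calculated 258.0 vs reported 258.0 → residual 0.0 km
  GSC: calculated 191.7 vs reported 191.7 → residual 0.0 km
  HOPS: calculated 218.3 vs reported 218.3 → residual 0.0 km
  CMB: calculated 200.1 vs reported 155.0 → residual 45.1 km
OCWA, GSC, HOPS are mutually consistent (residuals ≈ 0); CMB is off by 45.1 km.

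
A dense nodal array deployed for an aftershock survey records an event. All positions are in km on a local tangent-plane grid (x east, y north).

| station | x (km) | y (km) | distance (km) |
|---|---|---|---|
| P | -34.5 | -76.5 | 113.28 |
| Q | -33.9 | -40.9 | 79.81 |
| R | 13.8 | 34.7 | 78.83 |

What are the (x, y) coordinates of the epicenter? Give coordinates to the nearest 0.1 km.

(-65.0, 32.6)

Circle about each station: (x + 34.5)² + (y + 76.5)² = 113.28²; (x + 33.9)² + (y + 40.9)² = 79.81²; (x − 13.8)² + (y − 34.7)² = 78.83².
Subtracting the P equation from the Q and R equations removes the quadratic terms:
1.2 x + 71.2 y = 2242.24
96.6 x + 222.4 y = 970.22
Solving the 2×2 system: x ≈ -65.0, y ≈ 32.6 km.
Check against P (with the unrounded x, y): √((x + 34.5)²+(y + 76.5)²) = 113.27 ≈ 113.28 km. ✓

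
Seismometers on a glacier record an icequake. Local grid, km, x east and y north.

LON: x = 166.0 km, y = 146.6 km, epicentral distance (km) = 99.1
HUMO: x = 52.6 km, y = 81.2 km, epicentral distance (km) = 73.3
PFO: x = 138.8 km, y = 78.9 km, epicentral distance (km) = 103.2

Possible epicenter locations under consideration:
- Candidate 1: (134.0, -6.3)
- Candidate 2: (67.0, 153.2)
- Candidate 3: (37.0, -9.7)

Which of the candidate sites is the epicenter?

For each candidate, compare |candidate − station| to the reported distance:
Candidate 1: residuals LON 57.1, HUMO 46.2, PFO 17.9 → max 57.1 km
Candidate 2: residuals LON 0.1, HUMO 0.1, PFO 0.1 → max 0.1 km
Candidate 3: residuals LON 103.6, HUMO 18.9, PFO 31.8 → max 103.6 km
Only Candidate 2 has all residuals ≈ 0.

Candidate 2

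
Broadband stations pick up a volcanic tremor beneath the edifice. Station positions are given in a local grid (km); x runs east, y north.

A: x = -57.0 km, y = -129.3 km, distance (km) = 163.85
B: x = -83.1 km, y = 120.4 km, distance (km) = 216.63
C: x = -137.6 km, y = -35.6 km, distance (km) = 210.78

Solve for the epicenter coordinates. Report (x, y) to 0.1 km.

x ≈ 73.1 km, y ≈ -29.7 km

Circle about each station: (x + 57.0)² + (y + 129.3)² = 163.85²; (x + 83.1)² + (y − 120.4)² = 216.63²; (x + 137.6)² + (y + 35.6)² = 210.78².
Subtracting pairs of circle equations eliminates x²+y² and gives linear equations (the radical axes):
-52.2 x + 499.4 y = -18647.45
-161.2 x + 187.4 y = -17347.76
Solving the 2×2 system: x ≈ 73.1, y ≈ -29.7 km.
Check against A (with the unrounded x, y): √((x + 57.0)²+(y + 129.3)²) = 163.84 ≈ 163.85 km. ✓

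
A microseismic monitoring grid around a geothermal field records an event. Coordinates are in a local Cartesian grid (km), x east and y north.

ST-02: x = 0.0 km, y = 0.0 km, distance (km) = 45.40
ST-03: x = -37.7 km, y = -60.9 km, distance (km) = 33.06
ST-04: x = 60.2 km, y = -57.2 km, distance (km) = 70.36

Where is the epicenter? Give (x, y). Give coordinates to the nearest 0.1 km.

Circle about each station: x² + y² = 45.40²; (x + 37.7)² + (y + 60.9)² = 33.06²; (x − 60.2)² + (y + 57.2)² = 70.36².
Subtracting the ST-02 equation from the ST-03 and ST-04 equations removes the quadratic terms:
-75.4 x − 121.8 y = 6098.30
120.4 x − 114.4 y = 4006.51
Solving the 2×2 system: x ≈ -9.0, y ≈ -44.5 km.
Check against ST-02 (with the unrounded x, y): √(x²+y²) = 45.40 ≈ 45.40 km. ✓

x ≈ -9.0 km, y ≈ -44.5 km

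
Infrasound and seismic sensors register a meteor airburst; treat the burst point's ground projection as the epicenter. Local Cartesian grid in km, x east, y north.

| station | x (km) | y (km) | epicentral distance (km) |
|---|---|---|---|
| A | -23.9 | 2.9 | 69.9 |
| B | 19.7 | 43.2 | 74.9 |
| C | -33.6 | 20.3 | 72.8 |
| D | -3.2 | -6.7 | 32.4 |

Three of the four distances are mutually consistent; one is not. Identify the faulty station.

A

Solve using three stations at a time. Using B, C, D (subtract circle equations pairwise → linear system) gives (x, y) ≈ (17.4, -31.6).
Distances from that point to each station vs reported:
  A: calculated 53.8 vs reported 69.9 → residual 16.1 km
  B: calculated 74.9 vs reported 74.9 → residual 0.0 km
  C: calculated 72.8 vs reported 72.8 → residual 0.0 km
  D: calculated 32.3 vs reported 32.4 → residual 0.1 km
B, C, D are mutually consistent (residuals ≈ 0); A is off by 16.1 km.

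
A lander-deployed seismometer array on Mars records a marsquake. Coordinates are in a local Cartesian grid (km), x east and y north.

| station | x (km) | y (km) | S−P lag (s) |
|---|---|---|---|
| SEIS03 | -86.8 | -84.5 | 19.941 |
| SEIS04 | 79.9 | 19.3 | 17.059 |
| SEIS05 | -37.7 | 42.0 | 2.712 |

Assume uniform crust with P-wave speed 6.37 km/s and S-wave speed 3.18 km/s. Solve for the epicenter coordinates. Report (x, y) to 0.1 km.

Distance from S−P lag: d = Δt · v_P v_S / (v_P − v_S) = Δt · (6.37·3.18)/(6.37−3.18) ≈ 6.3500·Δt.
So d_SEIS03 = 126.63, d_SEIS04 = 108.33, d_SEIS05 = 17.22 km.
Circle about each station: (x + 86.8)² + (y + 84.5)² = 126.63²; (x − 79.9)² + (y − 19.3)² = 108.33²; (x + 37.7)² + (y − 42.0)² = 17.22².
Subtracting the SEIS03 equation from the SEIS04 and SEIS05 equations removes the quadratic terms:
333.4 x + 207.6 y = -3618.22
98.2 x + 253.0 y = 4249.43
Solving the 2×2 system: x ≈ -28.1, y ≈ 27.7 km.

(-28.1, 27.7)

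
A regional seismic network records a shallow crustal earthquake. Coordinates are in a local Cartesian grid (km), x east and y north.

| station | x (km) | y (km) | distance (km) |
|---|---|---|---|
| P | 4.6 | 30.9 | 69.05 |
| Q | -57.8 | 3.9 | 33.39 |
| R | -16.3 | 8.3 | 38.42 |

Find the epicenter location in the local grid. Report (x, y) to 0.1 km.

x ≈ -38.3 km, y ≈ -23.2 km

Circle about each station: (x − 4.6)² + (y − 30.9)² = 69.05²; (x + 57.8)² + (y − 3.9)² = 33.39²; (x + 16.3)² + (y − 8.3)² = 38.42².
Subtracting pairs of circle equations eliminates x²+y² and gives linear equations (the radical axes):
-124.8 x − 54.0 y = 6033.09
-41.8 x − 45.2 y = 2650.42
Solving the 2×2 system: x ≈ -38.3, y ≈ -23.2 km.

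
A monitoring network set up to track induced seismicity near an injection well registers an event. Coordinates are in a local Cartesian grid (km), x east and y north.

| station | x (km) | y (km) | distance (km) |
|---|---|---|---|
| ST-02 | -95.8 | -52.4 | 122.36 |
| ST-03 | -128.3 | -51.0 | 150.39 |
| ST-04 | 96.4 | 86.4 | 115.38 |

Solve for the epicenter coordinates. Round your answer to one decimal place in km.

Circle about each station: (x + 95.8)² + (y + 52.4)² = 122.36²; (x + 128.3)² + (y + 51.0)² = 150.39²; (x − 96.4)² + (y − 86.4)² = 115.38².
Subtracting the ST-02 equation from the ST-03 and ST-04 equations removes the quadratic terms:
-65.0 x + 2.8 y = -506.69
384.4 x + 277.6 y = 6493.95
Solving the 2×2 system: x ≈ 8.3, y ≈ 11.9 km.
Check against ST-02 (with the unrounded x, y): √((x + 95.8)²+(y + 52.4)²) = 122.36 ≈ 122.36 km. ✓

(8.3, 11.9)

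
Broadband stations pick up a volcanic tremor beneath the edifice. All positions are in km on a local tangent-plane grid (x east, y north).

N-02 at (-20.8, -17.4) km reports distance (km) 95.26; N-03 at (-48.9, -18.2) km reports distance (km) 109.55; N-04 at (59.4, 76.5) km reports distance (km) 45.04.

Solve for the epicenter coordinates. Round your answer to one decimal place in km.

(14.7, 71.0)

Circle about each station: (x + 20.8)² + (y + 17.4)² = 95.26²; (x + 48.9)² + (y + 18.2)² = 109.55²; (x − 59.4)² + (y − 76.5)² = 45.04².
Subtracting pairs of circle equations eliminates x²+y² and gives linear equations (the radical axes):
-56.2 x − 1.6 y = -939.68
160.4 x + 187.8 y = 15691.08
Solving the 2×2 system: x ≈ 14.7, y ≈ 71.0 km.
Check against N-02 (with the unrounded x, y): √((x + 20.8)²+(y + 17.4)²) = 95.26 ≈ 95.26 km. ✓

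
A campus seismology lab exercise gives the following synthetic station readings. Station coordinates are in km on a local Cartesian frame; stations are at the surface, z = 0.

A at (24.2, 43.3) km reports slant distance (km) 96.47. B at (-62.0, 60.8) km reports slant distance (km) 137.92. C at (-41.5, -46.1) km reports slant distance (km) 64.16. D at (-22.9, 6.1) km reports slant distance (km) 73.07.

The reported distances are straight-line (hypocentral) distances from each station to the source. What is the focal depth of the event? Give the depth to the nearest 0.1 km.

z ≈ 26.4 km

Each station gives a sphere (x−x_i)² + (y−y_i)² + z² = d_i² (stations at z=0).
Subtracting the A sphere from B and C: z² cancels, leaving linear equations in x and y:
-172.4 x + 35.0 y = -4635.36
-131.4 x − 178.8 y = 6576.89
Solving: x ≈ 16.898, y ≈ -49.202 km (keep extra digits for the depth step; rounded: 16.9, -49.2).
Then from the A sphere: z² = 96.47² − (x − 24.2)² − (y − 43.3)² with x = 16.898, y = -49.202, so z ≈ 26.392 ≈ 26.4 km.
Check against D (with the unrounded solution): distance 73.07 ≈ 73.07 km. ✓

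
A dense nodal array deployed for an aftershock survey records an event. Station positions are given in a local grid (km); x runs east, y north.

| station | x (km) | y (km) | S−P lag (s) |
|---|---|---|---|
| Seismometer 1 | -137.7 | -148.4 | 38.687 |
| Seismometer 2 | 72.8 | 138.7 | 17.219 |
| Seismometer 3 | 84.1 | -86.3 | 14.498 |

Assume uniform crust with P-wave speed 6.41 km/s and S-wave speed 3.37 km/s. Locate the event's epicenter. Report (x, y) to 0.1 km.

82.1 km east, 16.7 km north

Distance from S−P lag: d = Δt · v_P v_S / (v_P − v_S) = Δt · (6.41·3.37)/(6.41−3.37) ≈ 7.1058·Δt.
So d_Seismometer 1 = 274.90, d_Seismometer 2 = 122.36, d_Seismometer 3 = 103.02 km.
Circle about each station: (x + 137.7)² + (y + 148.4)² = 274.90²; (x − 72.8)² + (y − 138.7)² = 122.36²; (x − 84.1)² + (y + 86.3)² = 103.02².
Subtracting the Seismometer 1 equation from the Seismometer 2 and Seismometer 3 equations removes the quadratic terms:
421.0 x + 574.2 y = 44151.72
443.6 x + 124.2 y = 38493.54
Solving the 2×2 system: x ≈ 82.1, y ≈ 16.7 km.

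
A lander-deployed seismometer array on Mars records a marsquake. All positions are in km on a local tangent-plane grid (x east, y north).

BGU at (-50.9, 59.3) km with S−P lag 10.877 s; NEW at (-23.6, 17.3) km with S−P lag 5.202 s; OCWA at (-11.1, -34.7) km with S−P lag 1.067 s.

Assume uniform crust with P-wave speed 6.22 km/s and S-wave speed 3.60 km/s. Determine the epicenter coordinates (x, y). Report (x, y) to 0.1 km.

-14.4 km east, -26.2 km north

Distance from S−P lag: d = Δt · v_P v_S / (v_P − v_S) = Δt · (6.22·3.60)/(6.22−3.60) ≈ 8.5466·Δt.
So d_BGU = 92.96, d_NEW = 44.46, d_OCWA = 9.12 km.
Circle about each station: (x + 50.9)² + (y − 59.3)² = 92.96²; (x + 23.6)² + (y − 17.3)² = 44.46²; (x + 11.1)² + (y + 34.7)² = 9.12².
Subtracting the BGU equation from the NEW and OCWA equations removes the quadratic terms:
54.6 x − 84.0 y = 1413.82
79.6 x − 188.0 y = 3778.39
Solving the 2×2 system: x ≈ -14.4, y ≈ -26.2 km.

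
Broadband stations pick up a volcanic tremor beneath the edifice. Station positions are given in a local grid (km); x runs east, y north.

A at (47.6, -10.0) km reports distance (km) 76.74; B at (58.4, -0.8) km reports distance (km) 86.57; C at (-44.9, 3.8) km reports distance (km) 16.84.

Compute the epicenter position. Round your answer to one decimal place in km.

Circle about each station: (x − 47.6)² + (y + 10.0)² = 76.74²; (x − 58.4)² + (y + 0.8)² = 86.57²; (x + 44.9)² + (y − 3.8)² = 16.84².
Subtracting pairs of circle equations eliminates x²+y² and gives linear equations (the radical axes):
21.6 x + 18.4 y = -559.90
-185.0 x + 27.6 y = 5270.13
Solving the 2×2 system: x ≈ -28.1, y ≈ 2.6 km.

-28.1 km east, 2.6 km north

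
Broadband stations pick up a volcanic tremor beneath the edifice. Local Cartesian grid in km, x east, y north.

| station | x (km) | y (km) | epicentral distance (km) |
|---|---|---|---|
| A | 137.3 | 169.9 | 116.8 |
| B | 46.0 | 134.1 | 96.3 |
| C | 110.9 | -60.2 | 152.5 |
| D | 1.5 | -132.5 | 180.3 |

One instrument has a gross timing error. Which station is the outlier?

A

Solve using three stations at a time. Using B, C, D (subtract circle equations pairwise → linear system) gives (x, y) ≈ (3.2, 47.8).
Distances from that point to each station vs reported:
  A: calculated 181.3 vs reported 116.8 → residual 64.5 km
  B: calculated 96.3 vs reported 96.3 → residual 0.0 km
  C: calculated 152.5 vs reported 152.5 → residual 0.0 km
  D: calculated 180.3 vs reported 180.3 → residual 0.0 km
B, C, D are mutually consistent (residuals ≈ 0); A is off by 64.5 km.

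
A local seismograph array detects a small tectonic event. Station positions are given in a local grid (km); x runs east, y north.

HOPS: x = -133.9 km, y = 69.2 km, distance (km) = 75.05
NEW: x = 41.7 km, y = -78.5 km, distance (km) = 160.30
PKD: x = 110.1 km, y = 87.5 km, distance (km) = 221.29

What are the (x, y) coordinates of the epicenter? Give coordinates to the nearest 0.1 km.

Circle about each station: (x + 133.9)² + (y − 69.2)² = 75.05²; (x − 41.7)² + (y + 78.5)² = 160.30²; (x − 110.1)² + (y − 87.5)² = 221.29².
Subtracting pairs of circle equations eliminates x²+y² and gives linear equations (the radical axes):
351.2 x − 295.4 y = -34880.30
488.0 x + 36.6 y = -46276.35
Solving the 2×2 system: x ≈ -95.2, y ≈ 4.9 km.

(-95.2, 4.9)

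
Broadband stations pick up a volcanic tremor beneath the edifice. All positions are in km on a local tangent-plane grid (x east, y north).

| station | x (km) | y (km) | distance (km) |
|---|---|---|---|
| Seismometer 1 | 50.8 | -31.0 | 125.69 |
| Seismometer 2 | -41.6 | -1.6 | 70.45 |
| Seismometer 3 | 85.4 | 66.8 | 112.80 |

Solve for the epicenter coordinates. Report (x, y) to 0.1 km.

-27.4 km east, 67.4 km north

Circle about each station: (x − 50.8)² + (y + 31.0)² = 125.69²; (x + 41.6)² + (y + 1.6)² = 70.45²; (x − 85.4)² + (y − 66.8)² = 112.80².
Subtracting the Seismometer 1 equation from the Seismometer 2 and Seismometer 3 equations removes the quadratic terms:
-184.8 x + 58.8 y = 9026.25
69.2 x + 195.6 y = 11287.90
Solving the 2×2 system: x ≈ -27.4, y ≈ 67.4 km.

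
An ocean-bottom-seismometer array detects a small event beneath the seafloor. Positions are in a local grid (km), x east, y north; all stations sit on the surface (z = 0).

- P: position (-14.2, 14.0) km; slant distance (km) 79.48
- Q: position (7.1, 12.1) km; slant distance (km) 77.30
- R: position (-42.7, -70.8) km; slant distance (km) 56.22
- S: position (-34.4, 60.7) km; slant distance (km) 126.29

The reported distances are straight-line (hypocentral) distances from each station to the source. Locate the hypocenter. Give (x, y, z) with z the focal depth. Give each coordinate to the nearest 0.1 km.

Each station gives a sphere (x−x_i)² + (y−y_i)² + z² = d_i² (stations at z=0).
Subtracting the P sphere from Q and R: z² cancels, leaving linear equations in x and y:
42.6 x − 3.8 y = 140.96
-57.0 x − 169.6 y = 9594.67
Solving: x ≈ -1.687, y ≈ -56.005 km (keep extra digits for the depth step; rounded: -1.7, -56.0).
Then from the P sphere: z² = 79.48² − (x + 14.2)² − (y − 14.0)² with x = -1.687, y = -56.005, so z ≈ 35.494 ≈ 35.5 km.

x ≈ -1.7 km, y ≈ -56.0 km, depth ≈ 35.5 km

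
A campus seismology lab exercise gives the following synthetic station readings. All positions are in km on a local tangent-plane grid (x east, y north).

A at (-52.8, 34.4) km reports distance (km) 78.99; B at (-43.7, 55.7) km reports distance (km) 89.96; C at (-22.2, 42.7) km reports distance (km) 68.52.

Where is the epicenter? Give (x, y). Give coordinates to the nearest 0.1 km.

Circle about each station: (x + 52.8)² + (y − 34.4)² = 78.99²; (x + 43.7)² + (y − 55.7)² = 89.96²; (x + 22.2)² + (y − 42.7)² = 68.52².
Subtracting pairs of circle equations eliminates x²+y² and gives linear equations (the radical axes):
18.2 x + 42.6 y = -812.40
61.2 x + 16.6 y = -110.64
Solving the 2×2 system: x ≈ 3.8, y ≈ -20.7 km.

3.8 km east, -20.7 km north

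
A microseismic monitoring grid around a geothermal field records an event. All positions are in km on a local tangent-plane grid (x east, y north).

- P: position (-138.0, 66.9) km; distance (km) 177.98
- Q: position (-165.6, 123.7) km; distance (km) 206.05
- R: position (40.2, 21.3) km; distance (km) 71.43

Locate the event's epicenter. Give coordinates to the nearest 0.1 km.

Circle about each station: (x + 138.0)² + (y − 66.9)² = 177.98²; (x + 165.6)² + (y − 123.7)² = 206.05²; (x − 40.2)² + (y − 21.3)² = 71.43².
Subtracting pairs of circle equations eliminates x²+y² and gives linear equations (the radical axes):
-55.2 x + 113.6 y = 8425.72
356.4 x − 91.2 y = 5124.76
Solving the 2×2 system: x ≈ 38.1, y ≈ 92.7 km.
Check against P (with the unrounded x, y): √((x + 138.0)²+(y − 66.9)²) = 177.97 ≈ 177.98 km. ✓

38.1 km east, 92.7 km north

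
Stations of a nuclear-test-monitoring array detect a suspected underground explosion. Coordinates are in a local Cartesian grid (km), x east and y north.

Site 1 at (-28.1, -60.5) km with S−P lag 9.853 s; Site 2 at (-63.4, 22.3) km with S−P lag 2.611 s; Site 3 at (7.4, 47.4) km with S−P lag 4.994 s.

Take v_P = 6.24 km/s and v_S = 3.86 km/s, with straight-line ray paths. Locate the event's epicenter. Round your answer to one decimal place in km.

Distance from S−P lag: d = Δt · v_P v_S / (v_P − v_S) = Δt · (6.24·3.86)/(6.24−3.86) ≈ 10.1203·Δt.
So d_Site 1 = 99.72, d_Site 2 = 26.42, d_Site 3 = 50.54 km.
Circle about each station: (x + 28.1)² + (y + 60.5)² = 99.72²; (x + 63.4)² + (y − 22.3)² = 26.42²; (x − 7.4)² + (y − 47.4)² = 50.54².
Subtracting pairs of circle equations eliminates x²+y² and gives linear equations (the radical axes):
-70.6 x + 165.6 y = 9313.05
71.0 x + 215.8 y = 5241.45
Solving the 2×2 system: x ≈ -42.3, y ≈ 38.2 km.

(-42.3, 38.2)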